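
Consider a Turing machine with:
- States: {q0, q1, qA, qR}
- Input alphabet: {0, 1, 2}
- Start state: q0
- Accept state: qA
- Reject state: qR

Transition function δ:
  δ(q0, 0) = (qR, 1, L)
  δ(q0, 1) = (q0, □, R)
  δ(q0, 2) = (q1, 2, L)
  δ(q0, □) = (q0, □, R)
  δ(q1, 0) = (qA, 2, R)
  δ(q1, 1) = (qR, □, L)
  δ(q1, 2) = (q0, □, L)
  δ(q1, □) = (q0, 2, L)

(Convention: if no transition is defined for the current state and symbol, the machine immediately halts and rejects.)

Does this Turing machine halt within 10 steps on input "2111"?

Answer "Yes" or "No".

Execution trace:
Initial: [q0]2111
Step 1: δ(q0, 2) = (q1, 2, L) → [q1]□2111
Step 2: δ(q1, □) = (q0, 2, L) → [q0]□22111
Step 3: δ(q0, □) = (q0, □, R) → □[q0]22111
Step 4: δ(q0, 2) = (q1, 2, L) → [q1]□22111
Step 5: δ(q1, □) = (q0, 2, L) → [q0]□222111
Step 6: δ(q0, □) = (q0, □, R) → □[q0]222111
Step 7: δ(q0, 2) = (q1, 2, L) → [q1]□222111
Step 8: δ(q1, □) = (q0, 2, L) → [q0]□2222111
Step 9: δ(q0, □) = (q0, □, R) → □[q0]2222111
Step 10: δ(q0, 2) = (q1, 2, L) → [q1]□2222111

The machine has not reached a halting state after 10 steps.
The machine did not halt within the 10-step bound.

Answer: No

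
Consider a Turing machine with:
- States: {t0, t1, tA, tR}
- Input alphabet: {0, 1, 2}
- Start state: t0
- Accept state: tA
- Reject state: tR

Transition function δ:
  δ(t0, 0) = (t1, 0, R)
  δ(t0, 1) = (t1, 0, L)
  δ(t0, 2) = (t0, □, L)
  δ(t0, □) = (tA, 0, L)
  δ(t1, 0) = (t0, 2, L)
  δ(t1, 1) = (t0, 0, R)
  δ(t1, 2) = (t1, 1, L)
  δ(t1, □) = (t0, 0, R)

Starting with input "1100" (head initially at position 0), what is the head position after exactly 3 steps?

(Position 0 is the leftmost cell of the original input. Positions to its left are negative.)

Execution trace (head position shown):
Step 0: [t0]1100  (head at position 0)
Step 1: move left → [t1]□0100  (head at position -1)
Step 2: move right → 0[t0]0100  (head at position 0)
Step 3: move right → 00[t1]100  (head at position 1)

After 3 steps, the head is at position 1.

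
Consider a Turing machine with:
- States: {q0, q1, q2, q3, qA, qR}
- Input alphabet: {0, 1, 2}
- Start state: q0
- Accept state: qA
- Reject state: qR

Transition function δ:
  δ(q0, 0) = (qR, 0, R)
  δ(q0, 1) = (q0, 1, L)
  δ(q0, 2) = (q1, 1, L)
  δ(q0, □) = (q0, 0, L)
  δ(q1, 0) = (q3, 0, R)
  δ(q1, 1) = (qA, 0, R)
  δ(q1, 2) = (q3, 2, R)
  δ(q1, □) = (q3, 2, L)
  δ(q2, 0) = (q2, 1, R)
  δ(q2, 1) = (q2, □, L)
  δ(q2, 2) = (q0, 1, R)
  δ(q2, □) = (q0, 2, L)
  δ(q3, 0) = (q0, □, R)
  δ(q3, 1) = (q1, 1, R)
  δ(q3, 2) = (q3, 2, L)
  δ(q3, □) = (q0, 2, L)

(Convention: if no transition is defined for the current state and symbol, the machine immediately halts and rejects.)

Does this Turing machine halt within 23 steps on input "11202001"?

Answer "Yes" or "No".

Execution trace:
Initial: [q0]11202001
Step 1: δ(q0, 1) = (q0, 1, L) → [q0]□11202001
Step 2: δ(q0, □) = (q0, 0, L) → [q0]□011202001
Step 3: δ(q0, □) = (q0, 0, L) → [q0]□0011202001
Step 4: δ(q0, □) = (q0, 0, L) → [q0]□00011202001
Step 5: δ(q0, □) = (q0, 0, L) → [q0]□000011202001
Step 6: δ(q0, □) = (q0, 0, L) → [q0]□0000011202001
Step 7: δ(q0, □) = (q0, 0, L) → [q0]□00000011202001
Step 8: δ(q0, □) = (q0, 0, L) → [q0]□000000011202001
Step 9: δ(q0, □) = (q0, 0, L) → [q0]□0000000011202001
Step 10: δ(q0, □) = (q0, 0, L) → [q0]□00000000011202001
Step 11: δ(q0, □) = (q0, 0, L) → [q0]□000000000011202001
Step 12: δ(q0, □) = (q0, 0, L) → [q0]□0000000000011202001
Step 13: δ(q0, □) = (q0, 0, L) → [q0]□00000000000011202001
Step 14: δ(q0, □) = (q0, 0, L) → [q0]□000000000000011202001
Step 15: δ(q0, □) = (q0, 0, L) → [q0]□0000000000000011202001
Step 16: δ(q0, □) = (q0, 0, L) → [q0]□00000000000000011202001
Step 17: δ(q0, □) = (q0, 0, L) → [q0]□000000000000000011202001
Step 18: δ(q0, □) = (q0, 0, L) → [q0]□0000000000000000011202001
Step 19: δ(q0, □) = (q0, 0, L) → [q0]□00000000000000000011202001
Step 20: δ(q0, □) = (q0, 0, L) → [q0]□000000000000000000011202001
Step 21: δ(q0, □) = (q0, 0, L) → [q0]□0000000000000000000011202001
Step 22: δ(q0, □) = (q0, 0, L) → [q0]□00000000000000000000011202001
Step 23: δ(q0, □) = (q0, 0, L) → [q0]□000000000000000000000011202001

The machine has not reached a halting state after 23 steps.
The machine did not halt within the 23-step bound.

Answer: No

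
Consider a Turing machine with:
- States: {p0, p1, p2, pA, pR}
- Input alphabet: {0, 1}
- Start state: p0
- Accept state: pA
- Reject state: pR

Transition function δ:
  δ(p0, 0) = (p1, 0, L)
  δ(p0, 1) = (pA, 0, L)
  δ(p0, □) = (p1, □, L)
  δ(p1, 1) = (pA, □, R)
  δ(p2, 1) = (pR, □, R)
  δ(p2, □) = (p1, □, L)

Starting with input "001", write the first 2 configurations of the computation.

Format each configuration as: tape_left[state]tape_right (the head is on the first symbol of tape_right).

Transitions applied:
Step 1: δ(p0, 0) = (p1, 0, L)

The first 2 configurations are:
[p0]001 ⊢ [p1]□001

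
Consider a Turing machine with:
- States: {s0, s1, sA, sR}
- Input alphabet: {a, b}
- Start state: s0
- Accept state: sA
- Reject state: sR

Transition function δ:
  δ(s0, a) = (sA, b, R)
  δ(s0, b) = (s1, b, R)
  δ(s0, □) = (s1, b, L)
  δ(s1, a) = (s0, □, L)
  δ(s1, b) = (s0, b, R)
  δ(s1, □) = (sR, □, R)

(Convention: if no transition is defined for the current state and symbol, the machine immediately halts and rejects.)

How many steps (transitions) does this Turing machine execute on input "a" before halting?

Execution trace:
Initial: [s0]a
Step 1: δ(s0, a) = (sA, b, R) → b[sA]□

The machine reaches the accept state sA and halts.

The machine executed 1 step before halting.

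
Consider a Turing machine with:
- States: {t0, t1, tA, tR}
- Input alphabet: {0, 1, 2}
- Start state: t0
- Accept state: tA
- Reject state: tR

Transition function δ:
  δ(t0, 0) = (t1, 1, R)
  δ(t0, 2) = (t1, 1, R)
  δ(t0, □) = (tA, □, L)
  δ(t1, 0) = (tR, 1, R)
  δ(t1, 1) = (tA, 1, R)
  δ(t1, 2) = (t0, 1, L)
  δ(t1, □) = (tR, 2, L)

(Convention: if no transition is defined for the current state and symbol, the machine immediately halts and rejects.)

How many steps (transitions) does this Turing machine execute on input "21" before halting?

Execution trace:
Initial: [t0]21
Step 1: δ(t0, 2) = (t1, 1, R) → 1[t1]1
Step 2: δ(t1, 1) = (tA, 1, R) → 11[tA]□

The machine reaches the accept state tA and halts.

The machine executed 2 steps before halting.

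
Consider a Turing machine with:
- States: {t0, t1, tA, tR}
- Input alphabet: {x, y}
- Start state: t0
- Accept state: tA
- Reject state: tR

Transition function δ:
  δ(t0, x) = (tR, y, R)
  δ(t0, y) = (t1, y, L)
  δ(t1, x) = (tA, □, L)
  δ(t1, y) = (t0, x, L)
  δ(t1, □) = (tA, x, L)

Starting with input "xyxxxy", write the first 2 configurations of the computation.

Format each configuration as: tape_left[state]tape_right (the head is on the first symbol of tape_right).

Transitions applied:
Step 1: δ(t0, x) = (tR, y, R)

The first 2 configurations are:
[t0]xyxxxy ⊢ y[tR]yxxxy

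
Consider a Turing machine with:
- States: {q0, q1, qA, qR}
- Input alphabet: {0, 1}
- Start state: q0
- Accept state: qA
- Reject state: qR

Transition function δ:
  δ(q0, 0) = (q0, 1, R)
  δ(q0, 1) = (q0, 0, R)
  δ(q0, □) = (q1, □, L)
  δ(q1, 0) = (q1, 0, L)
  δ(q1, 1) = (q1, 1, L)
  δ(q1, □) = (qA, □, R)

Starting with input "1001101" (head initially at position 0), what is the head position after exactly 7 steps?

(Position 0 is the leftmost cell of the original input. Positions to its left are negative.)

Execution trace (head position shown):
Step 0: [q0]1001101  (head at position 0)
Step 1: move right → 0[q0]001101  (head at position 1)
Step 2: move right → 01[q0]01101  (head at position 2)
Step 3: move right → 011[q0]1101  (head at position 3)
Step 4: move right → 0110[q0]101  (head at position 4)
Step 5: move right → 01100[q0]01  (head at position 5)
Step 6: move right → 011001[q0]1  (head at position 6)
Step 7: move right → 0110010[q0]□  (head at position 7)

After 7 steps, the head is at position 7.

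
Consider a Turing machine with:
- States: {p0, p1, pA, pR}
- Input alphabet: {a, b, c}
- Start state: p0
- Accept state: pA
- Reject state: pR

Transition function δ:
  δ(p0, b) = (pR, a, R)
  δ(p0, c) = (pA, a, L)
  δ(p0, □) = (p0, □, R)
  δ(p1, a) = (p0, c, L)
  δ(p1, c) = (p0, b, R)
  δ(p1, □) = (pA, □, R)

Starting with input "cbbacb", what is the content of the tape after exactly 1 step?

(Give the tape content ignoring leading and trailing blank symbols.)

Execution trace:
Initial: [p0]cbbacb
Step 1: δ(p0, c) = (pA, a, L) → [pA]□abbacb

The machine reaches the accept state pA and halts.

After 1 step, the tape (ignoring leading/trailing blanks) is: abbacb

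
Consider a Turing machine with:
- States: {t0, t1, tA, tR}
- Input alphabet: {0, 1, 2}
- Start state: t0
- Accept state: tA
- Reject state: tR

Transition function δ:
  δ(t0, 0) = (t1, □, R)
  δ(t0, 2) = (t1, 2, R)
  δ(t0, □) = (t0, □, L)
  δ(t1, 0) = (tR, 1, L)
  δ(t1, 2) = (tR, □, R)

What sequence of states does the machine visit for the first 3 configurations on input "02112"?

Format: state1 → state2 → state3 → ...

Execution trace:
Initial: [t0]02112
Step 1: δ(t0, 0) = (t1, □, R) → □[t1]2112
Step 2: δ(t1, 2) = (tR, □, R) → □□[tR]112

The machine reaches the reject state tR and halts.

State sequence: t0 → t1 → tR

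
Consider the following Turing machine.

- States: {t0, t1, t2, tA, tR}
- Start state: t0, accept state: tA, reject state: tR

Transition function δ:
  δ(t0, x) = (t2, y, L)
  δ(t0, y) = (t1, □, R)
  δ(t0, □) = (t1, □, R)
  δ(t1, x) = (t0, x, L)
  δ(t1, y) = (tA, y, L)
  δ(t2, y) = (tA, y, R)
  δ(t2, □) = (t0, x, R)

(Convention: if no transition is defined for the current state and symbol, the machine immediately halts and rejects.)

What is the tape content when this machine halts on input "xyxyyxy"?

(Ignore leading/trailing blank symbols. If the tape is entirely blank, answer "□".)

Execution trace:
Initial: [t0]xyxyyxy
Step 1: δ(t0, x) = (t2, y, L) → [t2]□yyxyyxy
Step 2: δ(t2, □) = (t0, x, R) → x[t0]yyxyyxy
Step 3: δ(t0, y) = (t1, □, R) → x□[t1]yxyyxy
Step 4: δ(t1, y) = (tA, y, L) → x[tA]□yxyyxy

The machine reaches the accept state tA and halts.

Final tape (ignoring leading/trailing blanks): x□yxyyxy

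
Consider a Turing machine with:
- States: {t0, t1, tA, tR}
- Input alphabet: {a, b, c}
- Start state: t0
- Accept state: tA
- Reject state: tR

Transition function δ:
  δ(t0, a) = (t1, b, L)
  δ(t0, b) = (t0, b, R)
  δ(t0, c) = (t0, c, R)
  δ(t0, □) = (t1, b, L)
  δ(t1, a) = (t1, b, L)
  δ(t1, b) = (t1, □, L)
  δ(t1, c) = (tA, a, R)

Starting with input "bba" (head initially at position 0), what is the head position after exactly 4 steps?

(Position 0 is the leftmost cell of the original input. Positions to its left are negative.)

Execution trace (head position shown):
Step 0: [t0]bba  (head at position 0)
Step 1: move right → b[t0]ba  (head at position 1)
Step 2: move right → bb[t0]a  (head at position 2)
Step 3: move left → b[t1]bb  (head at position 1)
Step 4: move left → [t1]b□b  (head at position 0)

After 4 steps, the head is at position 0.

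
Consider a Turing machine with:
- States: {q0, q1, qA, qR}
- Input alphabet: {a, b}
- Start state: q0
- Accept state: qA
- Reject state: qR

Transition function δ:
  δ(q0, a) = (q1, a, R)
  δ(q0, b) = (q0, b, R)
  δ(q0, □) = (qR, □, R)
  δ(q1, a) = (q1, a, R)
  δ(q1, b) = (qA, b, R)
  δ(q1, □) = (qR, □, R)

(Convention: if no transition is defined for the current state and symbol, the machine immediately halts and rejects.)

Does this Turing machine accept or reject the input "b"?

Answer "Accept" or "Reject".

Execution trace:
Initial: [q0]b
Step 1: δ(q0, b) = (q0, b, R) → b[q0]□
Step 2: δ(q0, □) = (qR, □, R) → b□[qR]□

The machine reaches the reject state qR and halts.

Answer: Reject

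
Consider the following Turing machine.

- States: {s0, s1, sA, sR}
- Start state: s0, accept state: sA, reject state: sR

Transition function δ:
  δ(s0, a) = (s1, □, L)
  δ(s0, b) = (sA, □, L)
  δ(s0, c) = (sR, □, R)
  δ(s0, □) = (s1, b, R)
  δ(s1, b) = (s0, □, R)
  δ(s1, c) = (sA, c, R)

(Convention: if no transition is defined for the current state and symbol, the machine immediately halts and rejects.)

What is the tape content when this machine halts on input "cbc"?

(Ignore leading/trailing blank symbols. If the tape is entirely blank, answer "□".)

Execution trace:
Initial: [s0]cbc
Step 1: δ(s0, c) = (sR, □, R) → □[sR]bc

The machine reaches the reject state sR and halts.

Final tape (ignoring leading/trailing blanks): bc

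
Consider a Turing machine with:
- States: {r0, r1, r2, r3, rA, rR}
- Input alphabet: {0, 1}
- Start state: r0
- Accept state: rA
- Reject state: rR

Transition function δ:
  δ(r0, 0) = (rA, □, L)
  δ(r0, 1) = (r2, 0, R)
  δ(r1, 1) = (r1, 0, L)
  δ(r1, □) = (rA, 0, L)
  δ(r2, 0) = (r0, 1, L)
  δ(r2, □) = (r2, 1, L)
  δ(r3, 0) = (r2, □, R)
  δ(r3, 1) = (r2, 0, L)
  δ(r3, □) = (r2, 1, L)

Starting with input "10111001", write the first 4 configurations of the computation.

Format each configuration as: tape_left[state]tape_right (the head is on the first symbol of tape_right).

Transitions applied:
Step 1: δ(r0, 1) = (r2, 0, R)
Step 2: δ(r2, 0) = (r0, 1, L)
Step 3: δ(r0, 0) = (rA, □, L)

The first 4 configurations are:
[r0]10111001 ⊢ 0[r2]0111001 ⊢ [r0]01111001 ⊢ [rA]□□1111001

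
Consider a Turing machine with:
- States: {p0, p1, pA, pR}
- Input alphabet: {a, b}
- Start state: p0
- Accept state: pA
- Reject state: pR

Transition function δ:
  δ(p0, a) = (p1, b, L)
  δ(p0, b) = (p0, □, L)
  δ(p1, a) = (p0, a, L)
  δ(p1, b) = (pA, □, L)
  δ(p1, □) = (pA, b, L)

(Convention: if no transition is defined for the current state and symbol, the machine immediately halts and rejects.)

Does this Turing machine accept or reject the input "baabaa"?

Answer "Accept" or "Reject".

Execution trace:
Initial: [p0]baabaa
Step 1: δ(p0, b) = (p0, □, L) → [p0]□□aabaa

No transition is defined for δ(p0, □). By convention the machine halts and rejects.

Answer: Reject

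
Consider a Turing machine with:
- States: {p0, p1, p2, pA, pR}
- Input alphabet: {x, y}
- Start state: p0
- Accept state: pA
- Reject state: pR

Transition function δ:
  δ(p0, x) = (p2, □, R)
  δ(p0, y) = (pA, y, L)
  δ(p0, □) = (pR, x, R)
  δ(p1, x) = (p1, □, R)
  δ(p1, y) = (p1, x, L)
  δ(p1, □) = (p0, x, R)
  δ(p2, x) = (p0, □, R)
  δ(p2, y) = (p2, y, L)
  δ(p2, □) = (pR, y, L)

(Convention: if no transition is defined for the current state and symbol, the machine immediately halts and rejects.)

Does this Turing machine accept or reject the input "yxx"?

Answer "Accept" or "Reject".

Execution trace:
Initial: [p0]yxx
Step 1: δ(p0, y) = (pA, y, L) → [pA]□yxx

The machine reaches the accept state pA and halts.

Answer: Accept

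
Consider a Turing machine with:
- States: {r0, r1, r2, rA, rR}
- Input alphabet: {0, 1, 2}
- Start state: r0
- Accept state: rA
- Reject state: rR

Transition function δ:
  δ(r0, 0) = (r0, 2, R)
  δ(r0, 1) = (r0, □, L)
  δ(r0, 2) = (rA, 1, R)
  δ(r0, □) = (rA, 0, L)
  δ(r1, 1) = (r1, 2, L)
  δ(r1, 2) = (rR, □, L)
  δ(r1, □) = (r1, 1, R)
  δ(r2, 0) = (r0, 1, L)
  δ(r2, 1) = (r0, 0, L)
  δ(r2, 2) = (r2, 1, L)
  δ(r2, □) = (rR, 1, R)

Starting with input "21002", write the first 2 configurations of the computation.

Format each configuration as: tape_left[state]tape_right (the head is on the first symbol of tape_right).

Transitions applied:
Step 1: δ(r0, 2) = (rA, 1, R)

The first 2 configurations are:
[r0]21002 ⊢ 1[rA]1002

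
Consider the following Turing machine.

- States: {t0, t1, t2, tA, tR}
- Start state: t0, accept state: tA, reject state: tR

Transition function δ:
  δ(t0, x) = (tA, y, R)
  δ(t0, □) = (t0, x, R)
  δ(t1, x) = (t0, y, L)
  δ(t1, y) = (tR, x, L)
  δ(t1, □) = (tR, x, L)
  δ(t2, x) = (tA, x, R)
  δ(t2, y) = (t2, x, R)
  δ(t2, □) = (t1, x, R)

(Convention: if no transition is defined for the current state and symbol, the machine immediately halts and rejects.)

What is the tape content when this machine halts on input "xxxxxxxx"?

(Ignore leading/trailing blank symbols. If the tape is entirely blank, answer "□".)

Execution trace:
Initial: [t0]xxxxxxxx
Step 1: δ(t0, x) = (tA, y, R) → y[tA]xxxxxxx

The machine reaches the accept state tA and halts.

Final tape (ignoring leading/trailing blanks): yxxxxxxx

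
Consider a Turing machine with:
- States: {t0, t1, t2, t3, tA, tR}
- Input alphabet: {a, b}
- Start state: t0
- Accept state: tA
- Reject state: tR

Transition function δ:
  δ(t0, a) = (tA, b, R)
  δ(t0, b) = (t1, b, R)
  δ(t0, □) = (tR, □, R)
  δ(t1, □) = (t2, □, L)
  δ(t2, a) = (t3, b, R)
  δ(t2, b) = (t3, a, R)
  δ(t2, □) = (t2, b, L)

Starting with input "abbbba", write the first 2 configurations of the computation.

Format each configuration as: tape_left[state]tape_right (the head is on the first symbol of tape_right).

Transitions applied:
Step 1: δ(t0, a) = (tA, b, R)

The first 2 configurations are:
[t0]abbbba ⊢ b[tA]bbbba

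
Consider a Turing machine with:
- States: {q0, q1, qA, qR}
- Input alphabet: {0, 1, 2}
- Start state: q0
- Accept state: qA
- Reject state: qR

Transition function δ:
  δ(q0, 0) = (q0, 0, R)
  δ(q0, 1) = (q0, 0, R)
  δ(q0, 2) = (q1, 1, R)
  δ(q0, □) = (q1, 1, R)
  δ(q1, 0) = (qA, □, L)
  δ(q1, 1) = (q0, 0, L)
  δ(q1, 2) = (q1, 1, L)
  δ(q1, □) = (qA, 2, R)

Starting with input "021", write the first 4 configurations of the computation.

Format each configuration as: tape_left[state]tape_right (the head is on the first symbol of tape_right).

Transitions applied:
Step 1: δ(q0, 0) = (q0, 0, R)
Step 2: δ(q0, 2) = (q1, 1, R)
Step 3: δ(q1, 1) = (q0, 0, L)

The first 4 configurations are:
[q0]021 ⊢ 0[q0]21 ⊢ 01[q1]1 ⊢ 0[q0]10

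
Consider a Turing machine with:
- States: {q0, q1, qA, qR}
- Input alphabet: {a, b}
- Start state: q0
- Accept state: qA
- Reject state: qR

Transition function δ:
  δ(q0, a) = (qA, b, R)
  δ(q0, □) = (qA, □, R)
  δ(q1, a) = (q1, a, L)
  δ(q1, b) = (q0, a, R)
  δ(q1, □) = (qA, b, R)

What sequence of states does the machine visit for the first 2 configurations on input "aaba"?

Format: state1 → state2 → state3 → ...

Execution trace:
Initial: [q0]aaba
Step 1: δ(q0, a) = (qA, b, R) → b[qA]aba

The machine reaches the accept state qA and halts.

State sequence: q0 → qA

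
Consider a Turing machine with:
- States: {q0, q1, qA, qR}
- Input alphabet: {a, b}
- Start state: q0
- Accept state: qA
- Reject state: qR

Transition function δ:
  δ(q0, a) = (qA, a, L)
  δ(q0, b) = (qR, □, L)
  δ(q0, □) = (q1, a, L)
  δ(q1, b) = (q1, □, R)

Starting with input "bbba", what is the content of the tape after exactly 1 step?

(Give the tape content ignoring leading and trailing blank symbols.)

Execution trace:
Initial: [q0]bbba
Step 1: δ(q0, b) = (qR, □, L) → [qR]□□bba

The machine reaches the reject state qR and halts.

After 1 step, the tape (ignoring leading/trailing blanks) is: bba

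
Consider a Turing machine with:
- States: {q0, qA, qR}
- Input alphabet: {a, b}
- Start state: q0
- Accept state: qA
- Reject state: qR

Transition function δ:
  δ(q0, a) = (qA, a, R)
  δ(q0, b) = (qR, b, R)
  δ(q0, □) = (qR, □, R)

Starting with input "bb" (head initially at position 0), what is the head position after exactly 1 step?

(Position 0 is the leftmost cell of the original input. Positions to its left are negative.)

Execution trace (head position shown):
Step 0: [q0]bb  (head at position 0)
Step 1: move right → b[qR]b  (head at position 1)

After 1 step, the head is at position 1.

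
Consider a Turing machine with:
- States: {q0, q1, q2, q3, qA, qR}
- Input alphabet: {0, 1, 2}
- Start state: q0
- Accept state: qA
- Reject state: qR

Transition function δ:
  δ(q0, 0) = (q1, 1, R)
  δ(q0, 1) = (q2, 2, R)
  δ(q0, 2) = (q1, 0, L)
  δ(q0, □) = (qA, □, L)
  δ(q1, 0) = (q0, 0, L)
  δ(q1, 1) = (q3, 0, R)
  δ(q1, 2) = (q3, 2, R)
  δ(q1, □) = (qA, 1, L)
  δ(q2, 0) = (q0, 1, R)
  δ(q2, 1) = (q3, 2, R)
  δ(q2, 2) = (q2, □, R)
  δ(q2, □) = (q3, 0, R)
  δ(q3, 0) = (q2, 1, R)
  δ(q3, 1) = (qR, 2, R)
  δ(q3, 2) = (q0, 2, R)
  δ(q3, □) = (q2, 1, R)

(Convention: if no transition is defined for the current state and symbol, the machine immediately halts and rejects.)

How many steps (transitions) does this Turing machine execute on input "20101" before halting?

Execution trace:
Initial: [q0]20101
Step 1: δ(q0, 2) = (q1, 0, L) → [q1]□00101
Step 2: δ(q1, □) = (qA, 1, L) → [qA]□100101

The machine reaches the accept state qA and halts.

The machine executed 2 steps before halting.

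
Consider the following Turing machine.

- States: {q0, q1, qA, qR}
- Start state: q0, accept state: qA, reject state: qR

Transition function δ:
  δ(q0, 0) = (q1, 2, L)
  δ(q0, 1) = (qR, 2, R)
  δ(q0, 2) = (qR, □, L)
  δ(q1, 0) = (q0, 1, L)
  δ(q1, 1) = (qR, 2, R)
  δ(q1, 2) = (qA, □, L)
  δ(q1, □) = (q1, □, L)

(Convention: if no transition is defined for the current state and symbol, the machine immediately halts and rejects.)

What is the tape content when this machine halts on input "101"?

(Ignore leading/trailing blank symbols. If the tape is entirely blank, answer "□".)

Execution trace:
Initial: [q0]101
Step 1: δ(q0, 1) = (qR, 2, R) → 2[qR]01

The machine reaches the reject state qR and halts.

Final tape (ignoring leading/trailing blanks): 201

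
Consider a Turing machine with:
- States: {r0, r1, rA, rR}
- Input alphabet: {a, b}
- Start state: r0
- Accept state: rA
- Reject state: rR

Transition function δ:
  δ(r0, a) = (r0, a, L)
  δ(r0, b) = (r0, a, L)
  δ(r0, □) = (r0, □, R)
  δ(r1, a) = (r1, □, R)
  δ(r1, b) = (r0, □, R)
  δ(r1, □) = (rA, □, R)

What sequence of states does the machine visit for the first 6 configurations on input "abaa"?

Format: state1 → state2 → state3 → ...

Execution trace:
Initial: [r0]abaa
Step 1: δ(r0, a) = (r0, a, L) → [r0]□abaa
Step 2: δ(r0, □) = (r0, □, R) → □[r0]abaa
Step 3: δ(r0, a) = (r0, a, L) → [r0]□abaa
Step 4: δ(r0, □) = (r0, □, R) → □[r0]abaa
Step 5: δ(r0, a) = (r0, a, L) → [r0]□abaa

State sequence: r0 → r0 → r0 → r0 → r0 → r0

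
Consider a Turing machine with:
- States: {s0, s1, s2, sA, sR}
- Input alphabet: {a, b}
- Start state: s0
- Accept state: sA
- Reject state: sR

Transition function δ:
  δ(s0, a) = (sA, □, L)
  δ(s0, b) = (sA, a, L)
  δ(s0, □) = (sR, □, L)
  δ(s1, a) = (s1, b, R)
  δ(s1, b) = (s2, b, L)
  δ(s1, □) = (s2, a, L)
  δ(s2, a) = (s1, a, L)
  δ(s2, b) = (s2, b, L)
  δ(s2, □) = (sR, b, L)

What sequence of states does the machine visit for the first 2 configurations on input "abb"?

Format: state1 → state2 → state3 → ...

Execution trace:
Initial: [s0]abb
Step 1: δ(s0, a) = (sA, □, L) → [sA]□□bb

The machine reaches the accept state sA and halts.

State sequence: s0 → sA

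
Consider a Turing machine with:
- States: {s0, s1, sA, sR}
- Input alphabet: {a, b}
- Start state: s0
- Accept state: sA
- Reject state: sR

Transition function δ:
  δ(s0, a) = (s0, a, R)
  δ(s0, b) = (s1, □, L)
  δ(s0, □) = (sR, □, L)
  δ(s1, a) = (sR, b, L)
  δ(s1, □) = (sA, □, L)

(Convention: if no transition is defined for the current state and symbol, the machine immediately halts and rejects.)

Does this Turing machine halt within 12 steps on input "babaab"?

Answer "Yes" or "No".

Execution trace:
Initial: [s0]babaab
Step 1: δ(s0, b) = (s1, □, L) → [s1]□□abaab
Step 2: δ(s1, □) = (sA, □, L) → [sA]□□□abaab

The machine reaches the accept state sA and halts.
The machine halted after 2 steps (within the 12-step bound).

Answer: Yes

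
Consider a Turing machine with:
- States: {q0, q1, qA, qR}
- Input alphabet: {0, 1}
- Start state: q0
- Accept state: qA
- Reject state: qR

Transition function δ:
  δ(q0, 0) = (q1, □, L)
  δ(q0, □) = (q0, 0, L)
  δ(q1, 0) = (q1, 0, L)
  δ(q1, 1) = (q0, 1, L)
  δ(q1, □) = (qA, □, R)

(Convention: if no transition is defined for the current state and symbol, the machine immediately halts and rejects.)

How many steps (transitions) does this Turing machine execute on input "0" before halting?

Execution trace:
Initial: [q0]0
Step 1: δ(q0, 0) = (q1, □, L) → [q1]□□
Step 2: δ(q1, □) = (qA, □, R) → □[qA]□

The machine reaches the accept state qA and halts.

The machine executed 2 steps before halting.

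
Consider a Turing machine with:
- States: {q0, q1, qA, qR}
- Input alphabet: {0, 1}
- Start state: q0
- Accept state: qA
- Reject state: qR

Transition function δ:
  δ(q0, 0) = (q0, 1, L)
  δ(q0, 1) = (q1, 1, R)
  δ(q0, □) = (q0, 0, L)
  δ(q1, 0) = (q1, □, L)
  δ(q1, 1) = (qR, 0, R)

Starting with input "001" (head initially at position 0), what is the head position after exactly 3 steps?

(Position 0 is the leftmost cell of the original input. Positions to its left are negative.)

Execution trace (head position shown):
Step 0: [q0]001  (head at position 0)
Step 1: move left → [q0]□101  (head at position -1)
Step 2: move left → [q0]□0101  (head at position -2)
Step 3: move left → [q0]□00101  (head at position -3)

After 3 steps, the head is at position -3.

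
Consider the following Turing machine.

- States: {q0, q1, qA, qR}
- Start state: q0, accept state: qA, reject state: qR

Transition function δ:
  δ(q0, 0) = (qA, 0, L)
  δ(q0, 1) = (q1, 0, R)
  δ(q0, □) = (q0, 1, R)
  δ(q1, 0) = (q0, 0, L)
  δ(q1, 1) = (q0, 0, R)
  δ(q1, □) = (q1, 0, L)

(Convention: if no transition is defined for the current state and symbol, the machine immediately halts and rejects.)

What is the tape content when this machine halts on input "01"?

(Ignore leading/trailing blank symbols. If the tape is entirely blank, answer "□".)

Execution trace:
Initial: [q0]01
Step 1: δ(q0, 0) = (qA, 0, L) → [qA]□01

The machine reaches the accept state qA and halts.

Final tape (ignoring leading/trailing blanks): 01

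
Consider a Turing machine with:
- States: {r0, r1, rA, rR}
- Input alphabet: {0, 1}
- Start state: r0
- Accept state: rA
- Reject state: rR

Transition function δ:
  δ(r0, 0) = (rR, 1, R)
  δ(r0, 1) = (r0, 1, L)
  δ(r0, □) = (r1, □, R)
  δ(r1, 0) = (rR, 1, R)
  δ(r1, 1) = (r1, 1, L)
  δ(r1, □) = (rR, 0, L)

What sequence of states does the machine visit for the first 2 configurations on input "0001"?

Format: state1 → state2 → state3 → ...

Execution trace:
Initial: [r0]0001
Step 1: δ(r0, 0) = (rR, 1, R) → 1[rR]001

The machine reaches the reject state rR and halts.

State sequence: r0 → rR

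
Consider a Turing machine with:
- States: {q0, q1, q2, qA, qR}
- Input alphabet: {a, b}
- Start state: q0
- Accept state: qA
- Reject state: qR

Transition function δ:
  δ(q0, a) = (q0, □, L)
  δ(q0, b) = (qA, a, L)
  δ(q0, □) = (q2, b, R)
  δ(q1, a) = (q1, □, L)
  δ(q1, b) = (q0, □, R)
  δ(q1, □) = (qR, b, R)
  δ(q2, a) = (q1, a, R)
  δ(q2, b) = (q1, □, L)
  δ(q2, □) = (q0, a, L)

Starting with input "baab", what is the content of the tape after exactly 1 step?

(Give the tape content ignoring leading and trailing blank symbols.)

Execution trace:
Initial: [q0]baab
Step 1: δ(q0, b) = (qA, a, L) → [qA]□aaab

The machine reaches the accept state qA and halts.

After 1 step, the tape (ignoring leading/trailing blanks) is: aaab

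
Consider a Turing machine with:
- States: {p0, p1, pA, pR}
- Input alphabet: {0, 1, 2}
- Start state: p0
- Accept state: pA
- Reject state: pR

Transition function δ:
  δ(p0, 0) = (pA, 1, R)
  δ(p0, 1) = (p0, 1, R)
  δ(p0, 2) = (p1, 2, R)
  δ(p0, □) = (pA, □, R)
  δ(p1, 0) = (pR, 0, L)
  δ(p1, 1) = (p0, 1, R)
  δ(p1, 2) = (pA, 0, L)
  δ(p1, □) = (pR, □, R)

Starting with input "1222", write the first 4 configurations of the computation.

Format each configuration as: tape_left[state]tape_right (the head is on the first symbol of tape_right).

Transitions applied:
Step 1: δ(p0, 1) = (p0, 1, R)
Step 2: δ(p0, 2) = (p1, 2, R)
Step 3: δ(p1, 2) = (pA, 0, L)

The first 4 configurations are:
[p0]1222 ⊢ 1[p0]222 ⊢ 12[p1]22 ⊢ 1[pA]202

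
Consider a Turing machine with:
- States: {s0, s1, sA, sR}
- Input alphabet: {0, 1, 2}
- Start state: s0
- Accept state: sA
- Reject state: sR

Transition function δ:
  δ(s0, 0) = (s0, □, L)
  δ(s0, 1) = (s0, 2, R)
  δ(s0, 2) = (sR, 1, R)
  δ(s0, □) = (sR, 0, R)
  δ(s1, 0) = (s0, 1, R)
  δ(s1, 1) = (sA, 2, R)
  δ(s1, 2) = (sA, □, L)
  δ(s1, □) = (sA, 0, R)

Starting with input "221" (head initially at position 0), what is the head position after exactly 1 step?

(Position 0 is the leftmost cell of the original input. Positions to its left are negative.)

Execution trace (head position shown):
Step 0: [s0]221  (head at position 0)
Step 1: move right → 1[sR]21  (head at position 1)

After 1 step, the head is at position 1.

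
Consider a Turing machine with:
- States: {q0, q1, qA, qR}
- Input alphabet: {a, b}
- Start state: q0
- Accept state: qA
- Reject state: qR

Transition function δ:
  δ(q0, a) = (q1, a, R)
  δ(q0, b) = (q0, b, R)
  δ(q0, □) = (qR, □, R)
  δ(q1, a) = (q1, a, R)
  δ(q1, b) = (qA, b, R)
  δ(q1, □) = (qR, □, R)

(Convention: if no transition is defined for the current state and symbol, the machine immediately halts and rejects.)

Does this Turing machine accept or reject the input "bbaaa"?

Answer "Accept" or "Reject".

Execution trace:
Initial: [q0]bbaaa
Step 1: δ(q0, b) = (q0, b, R) → b[q0]baaa
Step 2: δ(q0, b) = (q0, b, R) → bb[q0]aaa
Step 3: δ(q0, a) = (q1, a, R) → bba[q1]aa
Step 4: δ(q1, a) = (q1, a, R) → bbaa[q1]a
Step 5: δ(q1, a) = (q1, a, R) → bbaaa[q1]□
Step 6: δ(q1, □) = (qR, □, R) → bbaaa□[qR]□

The machine reaches the reject state qR and halts.

Answer: Reject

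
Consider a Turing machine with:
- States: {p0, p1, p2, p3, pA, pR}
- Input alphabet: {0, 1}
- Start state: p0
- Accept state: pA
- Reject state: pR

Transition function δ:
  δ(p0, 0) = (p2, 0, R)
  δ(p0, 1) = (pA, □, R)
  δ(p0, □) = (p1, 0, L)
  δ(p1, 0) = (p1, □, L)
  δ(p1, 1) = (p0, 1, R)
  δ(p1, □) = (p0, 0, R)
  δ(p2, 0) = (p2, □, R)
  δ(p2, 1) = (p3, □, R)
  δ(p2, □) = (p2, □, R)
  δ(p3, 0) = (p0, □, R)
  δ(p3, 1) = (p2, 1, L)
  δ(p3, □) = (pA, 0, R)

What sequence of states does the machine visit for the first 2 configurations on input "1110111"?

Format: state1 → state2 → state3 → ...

Execution trace:
Initial: [p0]1110111
Step 1: δ(p0, 1) = (pA, □, R) → □[pA]110111

The machine reaches the accept state pA and halts.

State sequence: p0 → pA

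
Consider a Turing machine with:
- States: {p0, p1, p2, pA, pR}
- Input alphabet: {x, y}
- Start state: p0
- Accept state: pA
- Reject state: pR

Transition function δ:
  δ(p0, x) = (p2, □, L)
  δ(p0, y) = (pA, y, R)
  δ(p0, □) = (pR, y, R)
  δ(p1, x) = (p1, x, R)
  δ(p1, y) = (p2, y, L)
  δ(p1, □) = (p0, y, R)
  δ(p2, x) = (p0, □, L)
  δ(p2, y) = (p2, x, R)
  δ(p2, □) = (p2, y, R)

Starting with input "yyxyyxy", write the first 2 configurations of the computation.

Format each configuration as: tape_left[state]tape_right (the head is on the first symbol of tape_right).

Transitions applied:
Step 1: δ(p0, y) = (pA, y, R)

The first 2 configurations are:
[p0]yyxyyxy ⊢ y[pA]yxyyxy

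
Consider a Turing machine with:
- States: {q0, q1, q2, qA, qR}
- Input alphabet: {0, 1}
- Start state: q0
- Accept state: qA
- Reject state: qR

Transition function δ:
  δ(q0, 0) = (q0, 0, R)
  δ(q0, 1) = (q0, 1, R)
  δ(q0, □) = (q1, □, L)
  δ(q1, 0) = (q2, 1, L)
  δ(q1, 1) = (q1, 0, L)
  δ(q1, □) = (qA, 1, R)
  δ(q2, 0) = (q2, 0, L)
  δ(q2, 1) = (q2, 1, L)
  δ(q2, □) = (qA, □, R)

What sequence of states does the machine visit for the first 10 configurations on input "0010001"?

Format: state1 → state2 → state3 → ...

Execution trace:
Initial: [q0]0010001
Step 1: δ(q0, 0) = (q0, 0, R) → 0[q0]010001
Step 2: δ(q0, 0) = (q0, 0, R) → 00[q0]10001
Step 3: δ(q0, 1) = (q0, 1, R) → 001[q0]0001
Step 4: δ(q0, 0) = (q0, 0, R) → 0010[q0]001
Step 5: δ(q0, 0) = (q0, 0, R) → 00100[q0]01
Step 6: δ(q0, 0) = (q0, 0, R) → 001000[q0]1
Step 7: δ(q0, 1) = (q0, 1, R) → 0010001[q0]□
Step 8: δ(q0, □) = (q1, □, L) → 001000[q1]1□
Step 9: δ(q1, 1) = (q1, 0, L) → 00100[q1]00□

State sequence: q0 → q0 → q0 → q0 → q0 → q0 → q0 → q0 → q1 → q1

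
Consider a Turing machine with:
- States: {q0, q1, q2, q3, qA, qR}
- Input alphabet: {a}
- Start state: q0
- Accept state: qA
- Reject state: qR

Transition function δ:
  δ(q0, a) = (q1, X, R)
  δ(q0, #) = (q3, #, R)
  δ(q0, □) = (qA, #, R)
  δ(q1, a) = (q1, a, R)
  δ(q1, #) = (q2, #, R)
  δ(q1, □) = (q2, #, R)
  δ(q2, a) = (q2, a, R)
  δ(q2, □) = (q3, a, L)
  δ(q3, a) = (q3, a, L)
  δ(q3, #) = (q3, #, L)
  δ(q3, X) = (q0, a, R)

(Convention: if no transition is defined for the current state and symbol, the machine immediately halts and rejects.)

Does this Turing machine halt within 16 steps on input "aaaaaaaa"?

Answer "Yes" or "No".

Execution trace:
Initial: [q0]aaaaaaaa
Step 1: δ(q0, a) = (q1, X, R) → X[q1]aaaaaaa
Step 2: δ(q1, a) = (q1, a, R) → Xa[q1]aaaaaa
Step 3: δ(q1, a) = (q1, a, R) → Xaa[q1]aaaaa
Step 4: δ(q1, a) = (q1, a, R) → Xaaa[q1]aaaa
Step 5: δ(q1, a) = (q1, a, R) → Xaaaa[q1]aaa
Step 6: δ(q1, a) = (q1, a, R) → Xaaaaa[q1]aa
Step 7: δ(q1, a) = (q1, a, R) → Xaaaaaa[q1]a
Step 8: δ(q1, a) = (q1, a, R) → Xaaaaaaa[q1]□
Step 9: δ(q1, □) = (q2, #, R) → Xaaaaaaa#[q2]□
Step 10: δ(q2, □) = (q3, a, L) → Xaaaaaaa[q3]#a
Step 11: δ(q3, #) = (q3, #, L) → Xaaaaaa[q3]a#a
Step 12: δ(q3, a) = (q3, a, L) → Xaaaaa[q3]aa#a
Step 13: δ(q3, a) = (q3, a, L) → Xaaaa[q3]aaa#a
Step 14: δ(q3, a) = (q3, a, L) → Xaaa[q3]aaaa#a
Step 15: δ(q3, a) = (q3, a, L) → Xaa[q3]aaaaa#a
Step 16: δ(q3, a) = (q3, a, L) → Xa[q3]aaaaaa#a

The machine has not reached a halting state after 16 steps.
The machine did not halt within the 16-step bound.

Answer: No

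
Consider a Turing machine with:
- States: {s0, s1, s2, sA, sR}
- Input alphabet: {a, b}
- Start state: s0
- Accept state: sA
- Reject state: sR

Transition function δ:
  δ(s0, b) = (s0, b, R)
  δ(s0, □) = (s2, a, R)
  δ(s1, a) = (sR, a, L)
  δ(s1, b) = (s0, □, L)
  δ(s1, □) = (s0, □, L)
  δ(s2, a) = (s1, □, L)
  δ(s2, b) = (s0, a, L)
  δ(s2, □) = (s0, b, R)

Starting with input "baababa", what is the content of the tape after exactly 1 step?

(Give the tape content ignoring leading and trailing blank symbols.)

Execution trace:
Initial: [s0]baababa
Step 1: δ(s0, b) = (s0, b, R) → b[s0]aababa

No transition is defined for δ(s0, a). By convention the machine halts and rejects.

After 1 step, the tape (ignoring leading/trailing blanks) is: baababa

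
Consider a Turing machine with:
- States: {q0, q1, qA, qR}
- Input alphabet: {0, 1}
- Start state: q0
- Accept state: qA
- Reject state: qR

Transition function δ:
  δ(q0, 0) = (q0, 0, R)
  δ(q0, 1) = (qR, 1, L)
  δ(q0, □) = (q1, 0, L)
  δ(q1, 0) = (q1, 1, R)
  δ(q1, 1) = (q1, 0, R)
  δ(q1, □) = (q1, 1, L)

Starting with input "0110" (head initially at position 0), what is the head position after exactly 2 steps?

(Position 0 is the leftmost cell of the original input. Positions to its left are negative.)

Execution trace (head position shown):
Step 0: [q0]0110  (head at position 0)
Step 1: move right → 0[q0]110  (head at position 1)
Step 2: move left → [qR]0110  (head at position 0)

After 2 steps, the head is at position 0.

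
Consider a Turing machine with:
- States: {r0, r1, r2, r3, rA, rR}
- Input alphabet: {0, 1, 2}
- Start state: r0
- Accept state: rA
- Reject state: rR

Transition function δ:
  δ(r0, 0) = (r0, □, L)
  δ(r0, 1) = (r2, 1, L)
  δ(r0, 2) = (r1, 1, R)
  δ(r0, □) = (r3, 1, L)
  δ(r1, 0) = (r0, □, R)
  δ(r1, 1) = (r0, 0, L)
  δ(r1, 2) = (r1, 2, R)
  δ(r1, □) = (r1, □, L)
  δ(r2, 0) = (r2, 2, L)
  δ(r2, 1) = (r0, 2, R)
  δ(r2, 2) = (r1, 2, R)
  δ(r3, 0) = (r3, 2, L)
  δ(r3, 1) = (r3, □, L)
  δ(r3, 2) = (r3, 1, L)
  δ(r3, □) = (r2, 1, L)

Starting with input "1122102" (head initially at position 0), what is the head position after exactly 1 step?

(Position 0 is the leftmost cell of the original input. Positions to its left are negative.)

Execution trace (head position shown):
Step 0: [r0]1122102  (head at position 0)
Step 1: move left → [r2]□1122102  (head at position -1)

After 1 step, the head is at position -1.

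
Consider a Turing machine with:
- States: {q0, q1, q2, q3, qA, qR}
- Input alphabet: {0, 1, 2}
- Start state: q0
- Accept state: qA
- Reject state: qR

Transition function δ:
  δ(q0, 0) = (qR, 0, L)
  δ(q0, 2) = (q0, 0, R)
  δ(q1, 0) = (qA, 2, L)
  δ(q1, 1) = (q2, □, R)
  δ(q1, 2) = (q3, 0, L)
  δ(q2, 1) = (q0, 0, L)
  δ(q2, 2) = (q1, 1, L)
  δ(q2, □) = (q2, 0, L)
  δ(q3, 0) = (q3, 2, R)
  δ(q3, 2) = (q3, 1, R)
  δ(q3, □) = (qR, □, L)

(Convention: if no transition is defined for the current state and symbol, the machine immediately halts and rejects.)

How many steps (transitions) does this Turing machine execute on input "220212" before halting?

Execution trace:
Initial: [q0]220212
Step 1: δ(q0, 2) = (q0, 0, R) → 0[q0]20212
Step 2: δ(q0, 2) = (q0, 0, R) → 00[q0]0212
Step 3: δ(q0, 0) = (qR, 0, L) → 0[qR]00212

The machine reaches the reject state qR and halts.

The machine executed 3 steps before halting.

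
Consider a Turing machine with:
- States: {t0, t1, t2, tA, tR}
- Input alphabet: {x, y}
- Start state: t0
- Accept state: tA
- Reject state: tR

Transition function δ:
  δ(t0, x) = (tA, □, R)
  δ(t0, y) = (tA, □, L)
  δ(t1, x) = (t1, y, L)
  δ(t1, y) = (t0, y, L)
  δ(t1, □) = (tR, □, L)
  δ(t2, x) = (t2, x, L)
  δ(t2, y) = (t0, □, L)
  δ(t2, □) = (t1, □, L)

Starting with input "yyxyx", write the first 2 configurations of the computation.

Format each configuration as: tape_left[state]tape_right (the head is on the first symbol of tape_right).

Transitions applied:
Step 1: δ(t0, y) = (tA, □, L)

The first 2 configurations are:
[t0]yyxyx ⊢ [tA]□□yxyx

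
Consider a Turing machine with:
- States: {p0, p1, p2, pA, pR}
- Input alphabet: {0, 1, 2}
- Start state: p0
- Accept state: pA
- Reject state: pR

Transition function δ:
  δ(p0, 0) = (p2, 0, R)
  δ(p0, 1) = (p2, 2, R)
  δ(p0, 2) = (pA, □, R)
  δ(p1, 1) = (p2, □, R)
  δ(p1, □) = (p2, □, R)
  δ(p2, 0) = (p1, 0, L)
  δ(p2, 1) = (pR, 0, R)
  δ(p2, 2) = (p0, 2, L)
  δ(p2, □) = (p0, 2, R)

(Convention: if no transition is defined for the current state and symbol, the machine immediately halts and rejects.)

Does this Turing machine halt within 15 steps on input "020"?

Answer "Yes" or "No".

Execution trace:
Initial: [p0]020
Step 1: δ(p0, 0) = (p2, 0, R) → 0[p2]20
Step 2: δ(p2, 2) = (p0, 2, L) → [p0]020
Step 3: δ(p0, 0) = (p2, 0, R) → 0[p2]20
Step 4: δ(p2, 2) = (p0, 2, L) → [p0]020
Step 5: δ(p0, 0) = (p2, 0, R) → 0[p2]20
Step 6: δ(p2, 2) = (p0, 2, L) → [p0]020
Step 7: δ(p0, 0) = (p2, 0, R) → 0[p2]20
Step 8: δ(p2, 2) = (p0, 2, L) → [p0]020
Step 9: δ(p0, 0) = (p2, 0, R) → 0[p2]20
Step 10: δ(p2, 2) = (p0, 2, L) → [p0]020
Step 11: δ(p0, 0) = (p2, 0, R) → 0[p2]20
Step 12: δ(p2, 2) = (p0, 2, L) → [p0]020
Step 13: δ(p0, 0) = (p2, 0, R) → 0[p2]20
Step 14: δ(p2, 2) = (p0, 2, L) → [p0]020
Step 15: δ(p0, 0) = (p2, 0, R) → 0[p2]20

The machine has not reached a halting state after 15 steps.
The machine did not halt within the 15-step bound.

Answer: No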